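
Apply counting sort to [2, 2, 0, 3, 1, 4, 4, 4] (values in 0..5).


Count array: [1, 1, 2, 1, 3, 0]
Reconstruct: [0, 1, 2, 2, 3, 4, 4, 4]


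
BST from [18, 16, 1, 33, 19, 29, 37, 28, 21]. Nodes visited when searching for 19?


BST root = 18
Search for 19: compare at each node
Path: [18, 33, 19]


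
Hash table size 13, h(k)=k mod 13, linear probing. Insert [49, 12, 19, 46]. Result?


Insertions: 49->slot 10; 12->slot 12; 19->slot 6; 46->slot 7
Table: [None, None, None, None, None, None, 19, 46, None, None, 49, None, 12]


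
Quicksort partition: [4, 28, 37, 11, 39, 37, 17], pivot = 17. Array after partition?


Elements <= 17 go left of pivot.
Result: [4, 11, 17, 28, 39, 37, 37], pivot at index 2


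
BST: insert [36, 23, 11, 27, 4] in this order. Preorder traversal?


Root = 36; build tree by BST insertion.
Preorder traversal: [36, 23, 11, 4, 27]


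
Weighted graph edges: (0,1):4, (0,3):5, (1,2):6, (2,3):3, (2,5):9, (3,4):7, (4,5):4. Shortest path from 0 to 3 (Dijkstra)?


Dijkstra from 0:
Distances: {0: 0, 1: 4, 2: 8, 3: 5, 4: 12, 5: 16}
Shortest distance to 3 = 5, path = [0, 3]


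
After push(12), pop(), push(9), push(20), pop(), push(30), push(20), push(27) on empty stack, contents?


push(12) -> [12]
pop() returns 12 -> []
push(9) -> [9]
push(20) -> [9, 20]
pop() returns 20 -> [9]
push(30) -> [9, 30]
push(20) -> [9, 30, 20]
push(27) -> [9, 30, 20, 27]
Final stack (bottom to top): [9, 30, 20, 27]


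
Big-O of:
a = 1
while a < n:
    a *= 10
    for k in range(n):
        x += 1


Per nesting level: O(log n) * O(n) = O(n log n)
Complexity: O(n log n)


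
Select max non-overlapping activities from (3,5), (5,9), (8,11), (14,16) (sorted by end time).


Greedy: pick earliest-ending, then skip overlaps.
Selected (3 activities): [(3, 5), (5, 9), (14, 16)]


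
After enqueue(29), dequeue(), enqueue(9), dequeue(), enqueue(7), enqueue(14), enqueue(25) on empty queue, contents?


enqueue(29) -> [29]
dequeue() returns 29 -> []
enqueue(9) -> [9]
dequeue() returns 9 -> []
enqueue(7) -> [7]
enqueue(14) -> [7, 14]
enqueue(25) -> [7, 14, 25]
Final queue (front to back): [7, 14, 25]


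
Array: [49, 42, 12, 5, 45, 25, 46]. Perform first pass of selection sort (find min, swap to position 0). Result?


After one pass: [5, 42, 12, 49, 45, 25, 46]


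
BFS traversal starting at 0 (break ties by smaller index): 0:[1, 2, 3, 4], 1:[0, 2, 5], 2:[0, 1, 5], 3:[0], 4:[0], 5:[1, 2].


BFS queue: start with [0]
Visit order: [0, 1, 2, 3, 4, 5]


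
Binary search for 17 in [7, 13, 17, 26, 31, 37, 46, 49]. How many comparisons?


Search for 17:
[0,7] mid=3 arr[3]=26
[0,2] mid=1 arr[1]=13
[2,2] mid=2 arr[2]=17
Total: 3 comparisons


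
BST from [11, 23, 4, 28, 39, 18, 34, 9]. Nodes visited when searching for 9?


BST root = 11
Search for 9: compare at each node
Path: [11, 4, 9]


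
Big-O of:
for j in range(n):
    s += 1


Per nesting level: O(n) = O(n)
Complexity: O(n)


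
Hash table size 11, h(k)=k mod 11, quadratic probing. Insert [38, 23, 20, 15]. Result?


Insertions: 38->slot 5; 23->slot 1; 20->slot 9; 15->slot 4
Table: [None, 23, None, None, 15, 38, None, None, None, 20, None]


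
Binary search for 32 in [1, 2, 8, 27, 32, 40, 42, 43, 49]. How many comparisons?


Search for 32:
[0,8] mid=4 arr[4]=32
Total: 1 comparisons


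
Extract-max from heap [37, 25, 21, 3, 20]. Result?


Max = 37
Replace root with last, heapify down
Resulting heap: [25, 20, 21, 3]


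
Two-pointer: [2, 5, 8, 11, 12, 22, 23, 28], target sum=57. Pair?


Two pointers: lo=0, hi=7
No pair sums to 57


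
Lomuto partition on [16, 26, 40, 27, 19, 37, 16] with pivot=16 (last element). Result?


Elements <= 16 go left of pivot.
Result: [16, 16, 40, 27, 19, 37, 26], pivot at index 1


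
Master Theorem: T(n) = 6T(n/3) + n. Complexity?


a=6, b=3, c=1. log_3(6)=1.631 > c=1. Case 1: O(n^log_b(a)) = O(n^1.631)
Complexity: O(n^1.631)


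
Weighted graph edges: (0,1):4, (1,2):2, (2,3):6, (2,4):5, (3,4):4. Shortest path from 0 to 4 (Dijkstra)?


Dijkstra from 0:
Distances: {0: 0, 1: 4, 2: 6, 3: 12, 4: 11}
Shortest distance to 4 = 11, path = [0, 1, 2, 4]


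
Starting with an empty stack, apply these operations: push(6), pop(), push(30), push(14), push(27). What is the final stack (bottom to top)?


push(6) -> [6]
pop() returns 6 -> []
push(30) -> [30]
push(14) -> [30, 14]
push(27) -> [30, 14, 27]
Final stack (bottom to top): [30, 14, 27]


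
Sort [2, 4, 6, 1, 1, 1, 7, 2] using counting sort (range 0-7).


Count array: [0, 3, 2, 0, 1, 0, 1, 1]
Reconstruct: [1, 1, 1, 2, 2, 4, 6, 7]


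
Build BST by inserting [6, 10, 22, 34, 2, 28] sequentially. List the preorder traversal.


Root = 6; build tree by BST insertion.
Preorder traversal: [6, 2, 10, 22, 34, 28]


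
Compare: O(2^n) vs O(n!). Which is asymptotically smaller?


exponential grows slower than factorial
O(2^n) is asymptotically smaller; O(n!) grows faster


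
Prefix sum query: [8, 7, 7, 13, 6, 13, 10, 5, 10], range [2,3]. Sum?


Prefix sums: [0, 8, 15, 22, 35, 41, 54, 64, 69, 79]
Sum[2..3] = prefix[4] - prefix[2] = 35 - 15 = 20


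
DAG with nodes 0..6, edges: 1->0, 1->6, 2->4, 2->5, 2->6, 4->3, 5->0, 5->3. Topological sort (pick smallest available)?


Kahn's algorithm, process smallest node first
Order: [1, 2, 4, 5, 0, 3, 6]


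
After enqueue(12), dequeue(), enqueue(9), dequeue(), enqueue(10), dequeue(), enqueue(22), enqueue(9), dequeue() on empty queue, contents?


enqueue(12) -> [12]
dequeue() returns 12 -> []
enqueue(9) -> [9]
dequeue() returns 9 -> []
enqueue(10) -> [10]
dequeue() returns 10 -> []
enqueue(22) -> [22]
enqueue(9) -> [22, 9]
dequeue() returns 22 -> [9]
Final queue (front to back): [9]


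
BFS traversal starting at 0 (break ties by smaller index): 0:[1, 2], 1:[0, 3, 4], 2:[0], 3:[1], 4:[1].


BFS queue: start with [0]
Visit order: [0, 1, 2, 3, 4]


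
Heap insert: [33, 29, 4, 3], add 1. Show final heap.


Append 1: [33, 29, 4, 3, 1]
Bubble up: no swaps needed
Result: [33, 29, 4, 3, 1]


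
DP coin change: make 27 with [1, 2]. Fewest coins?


dp[0]=0; dp[i]=1+min(dp[i-c] for c in coins)
...dp[22]=11, dp[23]=12, dp[24]=12, dp[25]=13, dp[26]=13, dp[27]=14
Minimum coins for 27 = 14


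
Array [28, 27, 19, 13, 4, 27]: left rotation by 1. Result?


Left rotate by 1: [27, 19, 13, 4, 27, 28]


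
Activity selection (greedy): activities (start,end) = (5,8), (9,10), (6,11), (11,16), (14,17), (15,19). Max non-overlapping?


Greedy: pick earliest-ending, then skip overlaps.
Selected (3 activities): [(5, 8), (9, 10), (11, 16)]


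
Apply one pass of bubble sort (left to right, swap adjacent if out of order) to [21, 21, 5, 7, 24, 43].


After one pass: [21, 5, 7, 21, 24, 43]


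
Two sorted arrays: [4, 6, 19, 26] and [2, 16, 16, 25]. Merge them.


Compare heads, take smaller each step.
Merged: [2, 4, 6, 16, 16, 19, 25, 26]


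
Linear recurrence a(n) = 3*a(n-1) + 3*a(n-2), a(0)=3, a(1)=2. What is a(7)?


Build bottom-up:
...a(5)=747, a(6)=2835, a(7)=3*2835+3*747=10746


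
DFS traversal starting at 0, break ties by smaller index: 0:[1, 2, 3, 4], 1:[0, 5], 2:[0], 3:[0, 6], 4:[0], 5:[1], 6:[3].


DFS stack-based: start with [0]
Visit order: [0, 1, 5, 2, 3, 6, 4]


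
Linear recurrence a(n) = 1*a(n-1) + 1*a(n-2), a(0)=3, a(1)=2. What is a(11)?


Build bottom-up:
...a(9)=131, a(10)=212, a(11)=1*212+1*131=343


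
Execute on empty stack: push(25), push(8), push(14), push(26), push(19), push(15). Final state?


push(25) -> [25]
push(8) -> [25, 8]
push(14) -> [25, 8, 14]
push(26) -> [25, 8, 14, 26]
push(19) -> [25, 8, 14, 26, 19]
push(15) -> [25, 8, 14, 26, 19, 15]
Final stack (bottom to top): [25, 8, 14, 26, 19, 15]


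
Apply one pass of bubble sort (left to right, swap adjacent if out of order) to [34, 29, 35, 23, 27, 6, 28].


After one pass: [29, 34, 23, 27, 6, 28, 35]


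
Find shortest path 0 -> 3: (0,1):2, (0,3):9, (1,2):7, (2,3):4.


Dijkstra from 0:
Distances: {0: 0, 1: 2, 2: 9, 3: 9}
Shortest distance to 3 = 9, path = [0, 3]


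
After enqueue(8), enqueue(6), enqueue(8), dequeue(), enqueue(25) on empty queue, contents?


enqueue(8) -> [8]
enqueue(6) -> [8, 6]
enqueue(8) -> [8, 6, 8]
dequeue() returns 8 -> [6, 8]
enqueue(25) -> [6, 8, 25]
Final queue (front to back): [6, 8, 25]


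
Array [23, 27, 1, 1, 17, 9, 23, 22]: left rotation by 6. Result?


Left rotate by 6: [23, 22, 23, 27, 1, 1, 17, 9]


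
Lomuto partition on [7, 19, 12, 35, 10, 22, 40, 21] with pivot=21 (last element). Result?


Elements <= 21 go left of pivot.
Result: [7, 19, 12, 10, 21, 22, 40, 35], pivot at index 4


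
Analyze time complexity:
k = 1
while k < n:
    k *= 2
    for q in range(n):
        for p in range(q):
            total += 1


Per nesting level: O(log n) * O(n) * O(n) [triangular over q] = O(n^2 log n)
Complexity: O(n^2 log n)


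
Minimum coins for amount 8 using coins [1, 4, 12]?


dp[0]=0; dp[i]=1+min(dp[i-c] for c in coins)
...dp[3]=3, dp[4]=1, dp[5]=2, dp[6]=3, dp[7]=4, dp[8]=2
Minimum coins for 8 = 2


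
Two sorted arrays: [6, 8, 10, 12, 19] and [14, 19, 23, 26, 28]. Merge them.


Compare heads, take smaller each step.
Merged: [6, 8, 10, 12, 14, 19, 19, 23, 26, 28]


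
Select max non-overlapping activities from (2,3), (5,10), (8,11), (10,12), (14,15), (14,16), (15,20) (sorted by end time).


Greedy: pick earliest-ending, then skip overlaps.
Selected (5 activities): [(2, 3), (5, 10), (10, 12), (14, 15), (15, 20)]


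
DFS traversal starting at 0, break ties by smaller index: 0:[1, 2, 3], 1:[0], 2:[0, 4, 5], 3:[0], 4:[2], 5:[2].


DFS stack-based: start with [0]
Visit order: [0, 1, 2, 4, 5, 3]


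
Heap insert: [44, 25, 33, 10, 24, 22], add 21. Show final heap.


Append 21: [44, 25, 33, 10, 24, 22, 21]
Bubble up: no swaps needed
Result: [44, 25, 33, 10, 24, 22, 21]


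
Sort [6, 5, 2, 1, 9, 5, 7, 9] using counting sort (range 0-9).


Count array: [0, 1, 1, 0, 0, 2, 1, 1, 0, 2]
Reconstruct: [1, 2, 5, 5, 6, 7, 9, 9]


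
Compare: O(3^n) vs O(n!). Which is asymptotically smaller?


exponential (base 3) grows slower than factorial
O(3^n) is asymptotically smaller; O(n!) grows faster


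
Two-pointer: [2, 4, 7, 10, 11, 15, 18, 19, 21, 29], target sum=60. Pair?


Two pointers: lo=0, hi=9
No pair sums to 60


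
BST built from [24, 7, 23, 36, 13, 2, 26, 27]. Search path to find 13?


BST root = 24
Search for 13: compare at each node
Path: [24, 7, 23, 13]


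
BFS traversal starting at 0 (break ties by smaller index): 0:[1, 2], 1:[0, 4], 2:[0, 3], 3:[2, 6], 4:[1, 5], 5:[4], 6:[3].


BFS queue: start with [0]
Visit order: [0, 1, 2, 4, 3, 5, 6]


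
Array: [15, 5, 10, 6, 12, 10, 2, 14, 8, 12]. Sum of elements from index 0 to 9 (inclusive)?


Prefix sums: [0, 15, 20, 30, 36, 48, 58, 60, 74, 82, 94]
Sum[0..9] = prefix[10] - prefix[0] = 94 - 0 = 94


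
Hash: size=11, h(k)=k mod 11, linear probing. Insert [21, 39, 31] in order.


Insertions: 21->slot 10; 39->slot 6; 31->slot 9
Table: [None, None, None, None, None, None, 39, None, None, 31, 21]


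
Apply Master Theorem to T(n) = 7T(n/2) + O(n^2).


a=7, b=2, c=2. log_2(7)=2.807 > c=2. Case 1: O(n^log_b(a)) = O(n^2.807)
Complexity: O(n^2.807)


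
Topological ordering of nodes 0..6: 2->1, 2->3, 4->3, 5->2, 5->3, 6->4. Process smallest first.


Kahn's algorithm, process smallest node first
Order: [0, 5, 2, 1, 6, 4, 3]


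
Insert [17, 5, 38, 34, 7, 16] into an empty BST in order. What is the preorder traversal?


Root = 17; build tree by BST insertion.
Preorder traversal: [17, 5, 7, 16, 38, 34]


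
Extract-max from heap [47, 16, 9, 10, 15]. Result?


Max = 47
Replace root with last, heapify down
Resulting heap: [16, 15, 9, 10]


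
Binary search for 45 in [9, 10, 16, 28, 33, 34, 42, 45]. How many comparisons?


Search for 45:
[0,7] mid=3 arr[3]=28
[4,7] mid=5 arr[5]=34
[6,7] mid=6 arr[6]=42
[7,7] mid=7 arr[7]=45
Total: 4 comparisons


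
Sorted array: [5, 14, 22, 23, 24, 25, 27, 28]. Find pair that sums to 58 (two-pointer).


Two pointers: lo=0, hi=7
No pair sums to 58


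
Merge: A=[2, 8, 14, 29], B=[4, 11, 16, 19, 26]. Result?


Compare heads, take smaller each step.
Merged: [2, 4, 8, 11, 14, 16, 19, 26, 29]


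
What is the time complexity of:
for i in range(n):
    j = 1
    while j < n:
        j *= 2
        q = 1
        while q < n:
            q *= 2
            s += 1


Per nesting level: O(n) * O(log n) * O(log n) = O(n (log n)^2)
Complexity: O(n (log n)^2)


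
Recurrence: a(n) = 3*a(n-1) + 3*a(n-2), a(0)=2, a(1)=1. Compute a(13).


Build bottom-up:
...a(11)=1310985, a(12)=4970322, a(13)=3*4970322+3*1310985=18843921


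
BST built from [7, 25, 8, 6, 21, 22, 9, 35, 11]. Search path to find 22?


BST root = 7
Search for 22: compare at each node
Path: [7, 25, 8, 21, 22]


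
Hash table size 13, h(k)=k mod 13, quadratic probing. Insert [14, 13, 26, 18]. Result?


Insertions: 14->slot 1; 13->slot 0; 26->slot 4; 18->slot 5
Table: [13, 14, None, None, 26, 18, None, None, None, None, None, None, None]


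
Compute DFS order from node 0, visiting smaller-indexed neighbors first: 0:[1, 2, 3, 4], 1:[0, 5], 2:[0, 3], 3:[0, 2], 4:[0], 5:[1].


DFS stack-based: start with [0]
Visit order: [0, 1, 5, 2, 3, 4]


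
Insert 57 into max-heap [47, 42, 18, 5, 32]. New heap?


Append 57: [47, 42, 18, 5, 32, 57]
Bubble up: swap idx 5(57) with idx 2(18); swap idx 2(57) with idx 0(47)
Result: [57, 42, 47, 5, 32, 18]


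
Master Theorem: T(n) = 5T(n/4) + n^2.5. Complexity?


a=5, b=4, c=2.5. log_4(5)=1.161 < c=2.5. Case 3: O(n^c) = O(n^2.500)
Complexity: O(n^2.500)


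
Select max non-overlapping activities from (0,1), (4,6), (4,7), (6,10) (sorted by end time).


Greedy: pick earliest-ending, then skip overlaps.
Selected (3 activities): [(0, 1), (4, 6), (6, 10)]


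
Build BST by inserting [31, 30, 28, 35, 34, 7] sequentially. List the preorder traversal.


Root = 31; build tree by BST insertion.
Preorder traversal: [31, 30, 28, 7, 35, 34]


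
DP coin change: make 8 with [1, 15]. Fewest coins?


dp[0]=0; dp[i]=1+min(dp[i-c] for c in coins)
...dp[3]=3, dp[4]=4, dp[5]=5, dp[6]=6, dp[7]=7, dp[8]=8
Minimum coins for 8 = 8


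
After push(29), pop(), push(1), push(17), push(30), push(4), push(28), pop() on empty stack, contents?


push(29) -> [29]
pop() returns 29 -> []
push(1) -> [1]
push(17) -> [1, 17]
push(30) -> [1, 17, 30]
push(4) -> [1, 17, 30, 4]
push(28) -> [1, 17, 30, 4, 28]
pop() returns 28 -> [1, 17, 30, 4]
Final stack (bottom to top): [1, 17, 30, 4]


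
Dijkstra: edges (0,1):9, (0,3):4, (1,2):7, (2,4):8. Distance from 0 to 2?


Dijkstra from 0:
Distances: {0: 0, 1: 9, 2: 16, 3: 4, 4: 24}
Shortest distance to 2 = 16, path = [0, 1, 2]


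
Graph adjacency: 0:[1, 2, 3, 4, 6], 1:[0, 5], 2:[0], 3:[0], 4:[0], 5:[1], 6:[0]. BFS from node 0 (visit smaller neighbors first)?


BFS queue: start with [0]
Visit order: [0, 1, 2, 3, 4, 6, 5]


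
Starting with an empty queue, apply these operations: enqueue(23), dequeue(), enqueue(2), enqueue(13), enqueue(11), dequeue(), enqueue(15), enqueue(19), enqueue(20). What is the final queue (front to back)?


enqueue(23) -> [23]
dequeue() returns 23 -> []
enqueue(2) -> [2]
enqueue(13) -> [2, 13]
enqueue(11) -> [2, 13, 11]
dequeue() returns 2 -> [13, 11]
enqueue(15) -> [13, 11, 15]
enqueue(19) -> [13, 11, 15, 19]
enqueue(20) -> [13, 11, 15, 19, 20]
Final queue (front to back): [13, 11, 15, 19, 20]


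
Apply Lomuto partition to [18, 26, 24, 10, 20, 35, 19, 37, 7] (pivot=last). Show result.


Elements <= 7 go left of pivot.
Result: [7, 26, 24, 10, 20, 35, 19, 37, 18], pivot at index 0


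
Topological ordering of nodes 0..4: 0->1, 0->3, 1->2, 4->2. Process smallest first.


Kahn's algorithm, process smallest node first
Order: [0, 1, 3, 4, 2]


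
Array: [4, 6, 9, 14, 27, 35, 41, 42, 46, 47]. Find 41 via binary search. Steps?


Search for 41:
[0,9] mid=4 arr[4]=27
[5,9] mid=7 arr[7]=42
[5,6] mid=5 arr[5]=35
[6,6] mid=6 arr[6]=41
Total: 4 comparisons


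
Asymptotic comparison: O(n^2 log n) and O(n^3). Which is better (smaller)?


n^2 log n grows slower than cubic
O(n^2 log n) is asymptotically smaller; O(n^3) grows faster


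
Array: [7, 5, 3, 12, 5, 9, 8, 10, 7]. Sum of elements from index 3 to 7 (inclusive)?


Prefix sums: [0, 7, 12, 15, 27, 32, 41, 49, 59, 66]
Sum[3..7] = prefix[8] - prefix[3] = 59 - 15 = 44


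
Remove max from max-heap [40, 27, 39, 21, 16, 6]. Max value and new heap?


Max = 40
Replace root with last, heapify down
Resulting heap: [39, 27, 6, 21, 16]


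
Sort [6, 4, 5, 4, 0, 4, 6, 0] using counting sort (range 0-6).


Count array: [2, 0, 0, 0, 3, 1, 2]
Reconstruct: [0, 0, 4, 4, 4, 5, 6, 6]


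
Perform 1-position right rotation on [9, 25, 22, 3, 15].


Right rotate by 1: [15, 9, 25, 22, 3]


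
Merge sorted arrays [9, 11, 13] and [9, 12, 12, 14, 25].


Compare heads, take smaller each step.
Merged: [9, 9, 11, 12, 12, 13, 14, 25]


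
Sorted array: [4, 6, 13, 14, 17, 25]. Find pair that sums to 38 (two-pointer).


Two pointers: lo=0, hi=5
Found pair: (13, 25) summing to 38


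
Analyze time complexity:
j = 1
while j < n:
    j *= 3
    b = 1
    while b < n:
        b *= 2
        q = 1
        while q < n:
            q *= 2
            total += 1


Per nesting level: O(log n) * O(log n) * O(log n) = O((log n)^3)
Complexity: O((log n)^3)


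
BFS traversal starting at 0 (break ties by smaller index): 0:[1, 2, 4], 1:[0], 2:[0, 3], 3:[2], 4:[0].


BFS queue: start with [0]
Visit order: [0, 1, 2, 4, 3]


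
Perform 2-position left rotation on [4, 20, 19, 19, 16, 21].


Left rotate by 2: [19, 19, 16, 21, 4, 20]


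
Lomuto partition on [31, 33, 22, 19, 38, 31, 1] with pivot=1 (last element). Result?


Elements <= 1 go left of pivot.
Result: [1, 33, 22, 19, 38, 31, 31], pivot at index 0


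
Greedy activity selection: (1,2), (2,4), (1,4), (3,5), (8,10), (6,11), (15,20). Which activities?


Greedy: pick earliest-ending, then skip overlaps.
Selected (4 activities): [(1, 2), (2, 4), (8, 10), (15, 20)]


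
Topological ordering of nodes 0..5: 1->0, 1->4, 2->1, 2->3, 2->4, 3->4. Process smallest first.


Kahn's algorithm, process smallest node first
Order: [2, 1, 0, 3, 4, 5]


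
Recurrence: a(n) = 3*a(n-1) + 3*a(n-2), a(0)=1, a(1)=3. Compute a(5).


Build bottom-up:
...a(3)=45, a(4)=171, a(5)=3*171+3*45=648


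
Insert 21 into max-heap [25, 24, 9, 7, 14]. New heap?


Append 21: [25, 24, 9, 7, 14, 21]
Bubble up: swap idx 5(21) with idx 2(9)
Result: [25, 24, 21, 7, 14, 9]


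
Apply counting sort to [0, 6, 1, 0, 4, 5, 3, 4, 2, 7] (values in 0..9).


Count array: [2, 1, 1, 1, 2, 1, 1, 1, 0, 0]
Reconstruct: [0, 0, 1, 2, 3, 4, 4, 5, 6, 7]


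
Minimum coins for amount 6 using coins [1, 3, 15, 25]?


dp[0]=0; dp[i]=1+min(dp[i-c] for c in coins)
...dp[1]=1, dp[2]=2, dp[3]=1, dp[4]=2, dp[5]=3, dp[6]=2
Minimum coins for 6 = 2


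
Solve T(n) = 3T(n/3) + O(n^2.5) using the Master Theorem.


a=3, b=3, c=2.5. log_3(3)=1 < c=2.5. Case 3: O(n^c) = O(n^2.500)
Complexity: O(n^2.500)


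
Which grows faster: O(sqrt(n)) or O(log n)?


logarithmic grows slower than sublinear
O(log n) is asymptotically smaller; O(sqrt(n)) grows faster


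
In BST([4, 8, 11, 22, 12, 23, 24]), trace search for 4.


BST root = 4
Search for 4: compare at each node
Path: [4]


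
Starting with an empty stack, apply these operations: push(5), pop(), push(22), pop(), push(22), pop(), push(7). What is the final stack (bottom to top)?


push(5) -> [5]
pop() returns 5 -> []
push(22) -> [22]
pop() returns 22 -> []
push(22) -> [22]
pop() returns 22 -> []
push(7) -> [7]
Final stack (bottom to top): [7]


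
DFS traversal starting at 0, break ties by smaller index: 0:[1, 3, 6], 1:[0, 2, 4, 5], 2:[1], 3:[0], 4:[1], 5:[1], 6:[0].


DFS stack-based: start with [0]
Visit order: [0, 1, 2, 4, 5, 3, 6]


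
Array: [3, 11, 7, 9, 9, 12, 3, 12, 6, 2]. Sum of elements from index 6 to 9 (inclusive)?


Prefix sums: [0, 3, 14, 21, 30, 39, 51, 54, 66, 72, 74]
Sum[6..9] = prefix[10] - prefix[6] = 74 - 51 = 23


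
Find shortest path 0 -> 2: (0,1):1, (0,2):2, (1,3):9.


Dijkstra from 0:
Distances: {0: 0, 1: 1, 2: 2, 3: 10}
Shortest distance to 2 = 2, path = [0, 2]


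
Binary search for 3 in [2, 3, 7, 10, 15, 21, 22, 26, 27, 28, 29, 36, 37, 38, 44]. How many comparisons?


Search for 3:
[0,14] mid=7 arr[7]=26
[0,6] mid=3 arr[3]=10
[0,2] mid=1 arr[1]=3
Total: 3 comparisons


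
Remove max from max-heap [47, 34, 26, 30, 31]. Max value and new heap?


Max = 47
Replace root with last, heapify down
Resulting heap: [34, 31, 26, 30]


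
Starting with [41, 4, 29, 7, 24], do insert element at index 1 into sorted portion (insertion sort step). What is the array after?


After one pass: [4, 41, 29, 7, 24]


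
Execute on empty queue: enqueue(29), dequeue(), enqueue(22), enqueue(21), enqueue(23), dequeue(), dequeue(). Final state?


enqueue(29) -> [29]
dequeue() returns 29 -> []
enqueue(22) -> [22]
enqueue(21) -> [22, 21]
enqueue(23) -> [22, 21, 23]
dequeue() returns 22 -> [21, 23]
dequeue() returns 21 -> [23]
Final queue (front to back): [23]


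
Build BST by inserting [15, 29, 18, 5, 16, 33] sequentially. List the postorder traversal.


Root = 15; build tree by BST insertion.
Postorder traversal: [5, 16, 18, 33, 29, 15]


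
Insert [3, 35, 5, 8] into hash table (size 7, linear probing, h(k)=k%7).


Insertions: 3->slot 3; 35->slot 0; 5->slot 5; 8->slot 1
Table: [35, 8, None, 3, None, 5, None]


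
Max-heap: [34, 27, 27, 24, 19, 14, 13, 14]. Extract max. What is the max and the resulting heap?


Max = 34
Replace root with last, heapify down
Resulting heap: [27, 24, 27, 14, 19, 14, 13]


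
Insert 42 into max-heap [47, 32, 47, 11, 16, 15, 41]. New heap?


Append 42: [47, 32, 47, 11, 16, 15, 41, 42]
Bubble up: swap idx 7(42) with idx 3(11); swap idx 3(42) with idx 1(32)
Result: [47, 42, 47, 32, 16, 15, 41, 11]


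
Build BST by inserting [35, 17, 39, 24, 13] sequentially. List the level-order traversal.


Root = 35; build tree by BST insertion.
Level-Order traversal: [35, 17, 39, 13, 24]


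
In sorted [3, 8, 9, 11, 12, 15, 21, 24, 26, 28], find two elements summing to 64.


Two pointers: lo=0, hi=9
No pair sums to 64


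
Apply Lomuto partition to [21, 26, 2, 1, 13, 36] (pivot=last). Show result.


Elements <= 36 go left of pivot.
Result: [21, 26, 2, 1, 13, 36], pivot at index 5


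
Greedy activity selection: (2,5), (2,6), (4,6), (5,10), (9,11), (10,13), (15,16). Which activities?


Greedy: pick earliest-ending, then skip overlaps.
Selected (4 activities): [(2, 5), (5, 10), (10, 13), (15, 16)]


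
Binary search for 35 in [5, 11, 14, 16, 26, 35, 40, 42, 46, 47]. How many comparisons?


Search for 35:
[0,9] mid=4 arr[4]=26
[5,9] mid=7 arr[7]=42
[5,6] mid=5 arr[5]=35
Total: 3 comparisons


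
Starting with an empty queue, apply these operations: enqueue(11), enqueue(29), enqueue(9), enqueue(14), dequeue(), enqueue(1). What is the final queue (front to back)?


enqueue(11) -> [11]
enqueue(29) -> [11, 29]
enqueue(9) -> [11, 29, 9]
enqueue(14) -> [11, 29, 9, 14]
dequeue() returns 11 -> [29, 9, 14]
enqueue(1) -> [29, 9, 14, 1]
Final queue (front to back): [29, 9, 14, 1]


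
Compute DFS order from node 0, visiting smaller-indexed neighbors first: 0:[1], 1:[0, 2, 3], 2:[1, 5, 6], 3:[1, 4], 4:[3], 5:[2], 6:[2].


DFS stack-based: start with [0]
Visit order: [0, 1, 2, 5, 6, 3, 4]


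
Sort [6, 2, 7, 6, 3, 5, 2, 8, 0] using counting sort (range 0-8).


Count array: [1, 0, 2, 1, 0, 1, 2, 1, 1]
Reconstruct: [0, 2, 2, 3, 5, 6, 6, 7, 8]


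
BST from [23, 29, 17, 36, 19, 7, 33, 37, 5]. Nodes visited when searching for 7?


BST root = 23
Search for 7: compare at each node
Path: [23, 17, 7]


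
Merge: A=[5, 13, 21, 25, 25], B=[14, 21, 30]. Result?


Compare heads, take smaller each step.
Merged: [5, 13, 14, 21, 21, 25, 25, 30]


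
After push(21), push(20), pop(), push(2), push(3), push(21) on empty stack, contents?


push(21) -> [21]
push(20) -> [21, 20]
pop() returns 20 -> [21]
push(2) -> [21, 2]
push(3) -> [21, 2, 3]
push(21) -> [21, 2, 3, 21]
Final stack (bottom to top): [21, 2, 3, 21]


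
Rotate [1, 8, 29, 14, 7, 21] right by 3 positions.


Right rotate by 3: [14, 7, 21, 1, 8, 29]


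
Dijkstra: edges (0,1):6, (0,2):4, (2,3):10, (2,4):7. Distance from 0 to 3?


Dijkstra from 0:
Distances: {0: 0, 1: 6, 2: 4, 3: 14, 4: 11}
Shortest distance to 3 = 14, path = [0, 2, 3]


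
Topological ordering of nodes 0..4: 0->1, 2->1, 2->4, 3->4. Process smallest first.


Kahn's algorithm, process smallest node first
Order: [0, 2, 1, 3, 4]


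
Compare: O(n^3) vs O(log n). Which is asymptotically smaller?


logarithmic grows slower than cubic
O(log n) is asymptotically smaller; O(n^3) grows faster


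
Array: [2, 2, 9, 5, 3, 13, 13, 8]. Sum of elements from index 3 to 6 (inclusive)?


Prefix sums: [0, 2, 4, 13, 18, 21, 34, 47, 55]
Sum[3..6] = prefix[7] - prefix[3] = 47 - 13 = 34


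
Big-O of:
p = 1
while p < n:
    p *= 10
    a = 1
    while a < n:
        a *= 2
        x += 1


Per nesting level: O(log n) * O(log n) = O((log n)^2)
Complexity: O((log n)^2)


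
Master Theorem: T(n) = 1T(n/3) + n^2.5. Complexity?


a=1, b=3, c=2.5. log_3(1)=0 < c=2.5. Case 3: O(n^c) = O(n^2.500)
Complexity: O(n^2.500)


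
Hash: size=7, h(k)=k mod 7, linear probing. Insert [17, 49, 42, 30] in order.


Insertions: 17->slot 3; 49->slot 0; 42->slot 1; 30->slot 2
Table: [49, 42, 30, 17, None, None, None]


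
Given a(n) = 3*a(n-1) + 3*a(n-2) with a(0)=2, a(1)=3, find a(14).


Build bottom-up:
...a(12)=8819442, a(13)=33437043, a(14)=3*33437043+3*8819442=126769455


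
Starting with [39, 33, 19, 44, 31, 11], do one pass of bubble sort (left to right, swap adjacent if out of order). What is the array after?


After one pass: [33, 19, 39, 31, 11, 44]


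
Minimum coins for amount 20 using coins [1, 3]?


dp[0]=0; dp[i]=1+min(dp[i-c] for c in coins)
...dp[15]=5, dp[16]=6, dp[17]=7, dp[18]=6, dp[19]=7, dp[20]=8
Minimum coins for 20 = 8


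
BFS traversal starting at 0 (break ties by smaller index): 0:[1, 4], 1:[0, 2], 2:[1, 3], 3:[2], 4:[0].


BFS queue: start with [0]
Visit order: [0, 1, 4, 2, 3]


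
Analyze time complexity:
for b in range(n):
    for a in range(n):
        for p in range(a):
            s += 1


Per nesting level: O(n) * O(n) * O(n) [triangular over a] = O(n^3)
Complexity: O(n^3)


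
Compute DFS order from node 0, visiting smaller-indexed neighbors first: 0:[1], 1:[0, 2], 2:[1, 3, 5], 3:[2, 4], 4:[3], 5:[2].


DFS stack-based: start with [0]
Visit order: [0, 1, 2, 3, 4, 5]


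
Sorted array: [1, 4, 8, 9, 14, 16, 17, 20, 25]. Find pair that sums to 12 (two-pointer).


Two pointers: lo=0, hi=8
Found pair: (4, 8) summing to 12


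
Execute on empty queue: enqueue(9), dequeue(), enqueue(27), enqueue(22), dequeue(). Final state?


enqueue(9) -> [9]
dequeue() returns 9 -> []
enqueue(27) -> [27]
enqueue(22) -> [27, 22]
dequeue() returns 27 -> [22]
Final queue (front to back): [22]


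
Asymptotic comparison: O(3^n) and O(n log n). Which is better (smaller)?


linearithmic grows slower than exponential (base 3)
O(n log n) is asymptotically smaller; O(3^n) grows faster


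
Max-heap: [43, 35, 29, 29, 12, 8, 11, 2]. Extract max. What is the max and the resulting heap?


Max = 43
Replace root with last, heapify down
Resulting heap: [35, 29, 29, 2, 12, 8, 11]


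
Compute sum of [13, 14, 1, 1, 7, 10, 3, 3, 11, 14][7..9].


Prefix sums: [0, 13, 27, 28, 29, 36, 46, 49, 52, 63, 77]
Sum[7..9] = prefix[10] - prefix[7] = 77 - 49 = 28


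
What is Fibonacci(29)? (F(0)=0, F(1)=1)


F(n)=F(n-1)+F(n-2)
...F(27)=196418, F(28)=317811, F(29)=514229


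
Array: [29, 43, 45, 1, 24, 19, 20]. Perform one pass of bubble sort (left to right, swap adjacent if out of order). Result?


After one pass: [29, 43, 1, 24, 19, 20, 45]


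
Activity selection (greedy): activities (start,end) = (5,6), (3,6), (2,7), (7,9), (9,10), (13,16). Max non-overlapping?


Greedy: pick earliest-ending, then skip overlaps.
Selected (4 activities): [(5, 6), (7, 9), (9, 10), (13, 16)]


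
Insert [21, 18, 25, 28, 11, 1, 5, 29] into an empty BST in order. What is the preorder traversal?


Root = 21; build tree by BST insertion.
Preorder traversal: [21, 18, 11, 1, 5, 25, 28, 29]


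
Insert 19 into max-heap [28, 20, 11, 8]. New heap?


Append 19: [28, 20, 11, 8, 19]
Bubble up: no swaps needed
Result: [28, 20, 11, 8, 19]


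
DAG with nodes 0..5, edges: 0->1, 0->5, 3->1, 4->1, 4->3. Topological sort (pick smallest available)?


Kahn's algorithm, process smallest node first
Order: [0, 2, 4, 3, 1, 5]


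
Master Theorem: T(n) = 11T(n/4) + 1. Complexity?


a=11, b=4, c=0. log_4(11)=1.730 > c=0. Case 1: O(n^log_b(a)) = O(n^1.730)
Complexity: O(n^1.730)


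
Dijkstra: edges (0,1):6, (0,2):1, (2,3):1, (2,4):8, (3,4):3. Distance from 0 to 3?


Dijkstra from 0:
Distances: {0: 0, 1: 6, 2: 1, 3: 2, 4: 5}
Shortest distance to 3 = 2, path = [0, 2, 3]


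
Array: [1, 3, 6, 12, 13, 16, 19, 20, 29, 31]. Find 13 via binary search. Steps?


Search for 13:
[0,9] mid=4 arr[4]=13
Total: 1 comparisons


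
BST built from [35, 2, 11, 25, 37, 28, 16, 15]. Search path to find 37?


BST root = 35
Search for 37: compare at each node
Path: [35, 37]


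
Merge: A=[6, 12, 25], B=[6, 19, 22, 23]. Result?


Compare heads, take smaller each step.
Merged: [6, 6, 12, 19, 22, 23, 25]


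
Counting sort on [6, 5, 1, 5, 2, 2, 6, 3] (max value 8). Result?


Count array: [0, 1, 2, 1, 0, 2, 2, 0, 0]
Reconstruct: [1, 2, 2, 3, 5, 5, 6, 6]


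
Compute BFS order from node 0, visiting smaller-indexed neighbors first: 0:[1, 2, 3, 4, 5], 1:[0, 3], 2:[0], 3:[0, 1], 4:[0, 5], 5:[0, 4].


BFS queue: start with [0]
Visit order: [0, 1, 2, 3, 4, 5]


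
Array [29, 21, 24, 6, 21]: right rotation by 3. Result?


Right rotate by 3: [24, 6, 21, 29, 21]


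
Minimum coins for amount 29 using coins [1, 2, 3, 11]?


dp[0]=0; dp[i]=1+min(dp[i-c] for c in coins)
...dp[24]=3, dp[25]=3, dp[26]=4, dp[27]=4, dp[28]=4, dp[29]=5
Minimum coins for 29 = 5


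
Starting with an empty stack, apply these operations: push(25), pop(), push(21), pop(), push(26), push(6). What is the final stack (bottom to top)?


push(25) -> [25]
pop() returns 25 -> []
push(21) -> [21]
pop() returns 21 -> []
push(26) -> [26]
push(6) -> [26, 6]
Final stack (bottom to top): [26, 6]


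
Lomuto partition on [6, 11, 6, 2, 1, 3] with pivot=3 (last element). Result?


Elements <= 3 go left of pivot.
Result: [2, 1, 3, 6, 11, 6], pivot at index 2


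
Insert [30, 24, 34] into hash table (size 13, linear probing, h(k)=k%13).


Insertions: 30->slot 4; 24->slot 11; 34->slot 8
Table: [None, None, None, None, 30, None, None, None, 34, None, None, 24, None]


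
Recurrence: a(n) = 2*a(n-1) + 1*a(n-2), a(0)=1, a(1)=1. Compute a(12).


Build bottom-up:
...a(10)=3363, a(11)=8119, a(12)=2*8119+1*3363=19601


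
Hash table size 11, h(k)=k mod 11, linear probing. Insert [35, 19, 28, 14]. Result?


Insertions: 35->slot 2; 19->slot 8; 28->slot 6; 14->slot 3
Table: [None, None, 35, 14, None, None, 28, None, 19, None, None]


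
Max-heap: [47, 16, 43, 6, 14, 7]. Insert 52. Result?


Append 52: [47, 16, 43, 6, 14, 7, 52]
Bubble up: swap idx 6(52) with idx 2(43); swap idx 2(52) with idx 0(47)
Result: [52, 16, 47, 6, 14, 7, 43]


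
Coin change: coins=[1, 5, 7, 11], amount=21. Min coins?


dp[0]=0; dp[i]=1+min(dp[i-c] for c in coins)
...dp[16]=2, dp[17]=3, dp[18]=2, dp[19]=3, dp[20]=4, dp[21]=3
Minimum coins for 21 = 3


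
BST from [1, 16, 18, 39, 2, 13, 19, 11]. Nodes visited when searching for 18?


BST root = 1
Search for 18: compare at each node
Path: [1, 16, 18]


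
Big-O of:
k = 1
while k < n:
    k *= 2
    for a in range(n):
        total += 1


Per nesting level: O(log n) * O(n) = O(n log n)
Complexity: O(n log n)


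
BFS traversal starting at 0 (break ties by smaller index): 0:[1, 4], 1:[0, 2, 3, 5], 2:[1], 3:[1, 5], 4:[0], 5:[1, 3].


BFS queue: start with [0]
Visit order: [0, 1, 4, 2, 3, 5]


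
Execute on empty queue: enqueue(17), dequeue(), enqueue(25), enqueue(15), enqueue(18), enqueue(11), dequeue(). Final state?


enqueue(17) -> [17]
dequeue() returns 17 -> []
enqueue(25) -> [25]
enqueue(15) -> [25, 15]
enqueue(18) -> [25, 15, 18]
enqueue(11) -> [25, 15, 18, 11]
dequeue() returns 25 -> [15, 18, 11]
Final queue (front to back): [15, 18, 11]


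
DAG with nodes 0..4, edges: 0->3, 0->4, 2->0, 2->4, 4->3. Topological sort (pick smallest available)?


Kahn's algorithm, process smallest node first
Order: [1, 2, 0, 4, 3]


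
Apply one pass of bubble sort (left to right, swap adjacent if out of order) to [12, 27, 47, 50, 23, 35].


After one pass: [12, 27, 47, 23, 35, 50]


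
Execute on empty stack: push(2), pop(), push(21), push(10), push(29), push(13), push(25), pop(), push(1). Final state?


push(2) -> [2]
pop() returns 2 -> []
push(21) -> [21]
push(10) -> [21, 10]
push(29) -> [21, 10, 29]
push(13) -> [21, 10, 29, 13]
push(25) -> [21, 10, 29, 13, 25]
pop() returns 25 -> [21, 10, 29, 13]
push(1) -> [21, 10, 29, 13, 1]
Final stack (bottom to top): [21, 10, 29, 13, 1]


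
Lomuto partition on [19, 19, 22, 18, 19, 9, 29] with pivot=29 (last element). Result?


Elements <= 29 go left of pivot.
Result: [19, 19, 22, 18, 19, 9, 29], pivot at index 6


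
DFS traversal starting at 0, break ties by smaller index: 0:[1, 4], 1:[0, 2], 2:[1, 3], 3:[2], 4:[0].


DFS stack-based: start with [0]
Visit order: [0, 1, 2, 3, 4]


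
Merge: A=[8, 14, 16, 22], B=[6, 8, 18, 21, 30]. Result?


Compare heads, take smaller each step.
Merged: [6, 8, 8, 14, 16, 18, 21, 22, 30]


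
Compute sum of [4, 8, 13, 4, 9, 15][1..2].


Prefix sums: [0, 4, 12, 25, 29, 38, 53]
Sum[1..2] = prefix[3] - prefix[1] = 25 - 4 = 21


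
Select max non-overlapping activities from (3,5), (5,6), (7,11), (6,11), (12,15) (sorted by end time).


Greedy: pick earliest-ending, then skip overlaps.
Selected (4 activities): [(3, 5), (5, 6), (7, 11), (12, 15)]


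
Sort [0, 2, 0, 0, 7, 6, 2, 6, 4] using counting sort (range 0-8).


Count array: [3, 0, 2, 0, 1, 0, 2, 1, 0]
Reconstruct: [0, 0, 0, 2, 2, 4, 6, 6, 7]


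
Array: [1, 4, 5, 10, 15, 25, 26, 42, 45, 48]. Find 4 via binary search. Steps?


Search for 4:
[0,9] mid=4 arr[4]=15
[0,3] mid=1 arr[1]=4
Total: 2 comparisons


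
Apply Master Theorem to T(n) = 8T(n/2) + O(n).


a=8, b=2, c=1. log_2(8)=3 > c=1. Case 1: O(n^log_b(a)) = O(n^3)
Complexity: O(n^3)


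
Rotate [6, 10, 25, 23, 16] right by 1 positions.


Right rotate by 1: [16, 6, 10, 25, 23]


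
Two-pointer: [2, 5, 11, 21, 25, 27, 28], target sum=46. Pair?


Two pointers: lo=0, hi=6
Found pair: (21, 25) summing to 46


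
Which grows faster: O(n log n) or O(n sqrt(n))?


linearithmic grows slower than n^1.5
O(n log n) is asymptotically smaller; O(n sqrt(n)) grows faster


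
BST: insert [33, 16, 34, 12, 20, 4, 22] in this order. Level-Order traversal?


Root = 33; build tree by BST insertion.
Level-Order traversal: [33, 16, 34, 12, 20, 4, 22]


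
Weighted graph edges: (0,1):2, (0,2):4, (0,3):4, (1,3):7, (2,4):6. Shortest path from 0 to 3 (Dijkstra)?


Dijkstra from 0:
Distances: {0: 0, 1: 2, 2: 4, 3: 4, 4: 10}
Shortest distance to 3 = 4, path = [0, 3]


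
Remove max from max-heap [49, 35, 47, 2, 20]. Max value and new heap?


Max = 49
Replace root with last, heapify down
Resulting heap: [47, 35, 20, 2]


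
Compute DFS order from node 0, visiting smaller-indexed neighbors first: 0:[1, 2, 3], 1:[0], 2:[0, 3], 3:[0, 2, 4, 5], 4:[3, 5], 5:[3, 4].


DFS stack-based: start with [0]
Visit order: [0, 1, 2, 3, 4, 5]


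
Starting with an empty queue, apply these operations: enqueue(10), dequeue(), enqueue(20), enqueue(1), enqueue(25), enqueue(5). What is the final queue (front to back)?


enqueue(10) -> [10]
dequeue() returns 10 -> []
enqueue(20) -> [20]
enqueue(1) -> [20, 1]
enqueue(25) -> [20, 1, 25]
enqueue(5) -> [20, 1, 25, 5]
Final queue (front to back): [20, 1, 25, 5]


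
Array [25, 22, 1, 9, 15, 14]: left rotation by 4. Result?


Left rotate by 4: [15, 14, 25, 22, 1, 9]


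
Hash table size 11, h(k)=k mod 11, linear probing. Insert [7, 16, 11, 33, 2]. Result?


Insertions: 7->slot 7; 16->slot 5; 11->slot 0; 33->slot 1; 2->slot 2
Table: [11, 33, 2, None, None, 16, None, 7, None, None, None]


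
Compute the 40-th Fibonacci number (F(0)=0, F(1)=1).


F(n)=F(n-1)+F(n-2)
...F(38)=39088169, F(39)=63245986, F(40)=102334155


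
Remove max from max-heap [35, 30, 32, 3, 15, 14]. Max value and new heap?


Max = 35
Replace root with last, heapify down
Resulting heap: [32, 30, 14, 3, 15]


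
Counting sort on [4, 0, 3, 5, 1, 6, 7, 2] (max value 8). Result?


Count array: [1, 1, 1, 1, 1, 1, 1, 1, 0]
Reconstruct: [0, 1, 2, 3, 4, 5, 6, 7]


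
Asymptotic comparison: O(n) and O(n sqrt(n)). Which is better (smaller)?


linear grows slower than n^1.5
O(n) is asymptotically smaller; O(n sqrt(n)) grows faster


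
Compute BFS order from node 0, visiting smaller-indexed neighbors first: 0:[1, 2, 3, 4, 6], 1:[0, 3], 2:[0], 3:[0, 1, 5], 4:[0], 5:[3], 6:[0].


BFS queue: start with [0]
Visit order: [0, 1, 2, 3, 4, 6, 5]


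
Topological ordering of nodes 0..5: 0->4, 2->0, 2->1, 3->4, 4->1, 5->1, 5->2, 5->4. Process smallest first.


Kahn's algorithm, process smallest node first
Order: [3, 5, 2, 0, 4, 1]


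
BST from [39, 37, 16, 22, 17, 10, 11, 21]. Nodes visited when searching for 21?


BST root = 39
Search for 21: compare at each node
Path: [39, 37, 16, 22, 17, 21]


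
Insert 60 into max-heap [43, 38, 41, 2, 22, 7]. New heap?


Append 60: [43, 38, 41, 2, 22, 7, 60]
Bubble up: swap idx 6(60) with idx 2(41); swap idx 2(60) with idx 0(43)
Result: [60, 38, 43, 2, 22, 7, 41]


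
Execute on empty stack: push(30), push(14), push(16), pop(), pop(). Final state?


push(30) -> [30]
push(14) -> [30, 14]
push(16) -> [30, 14, 16]
pop() returns 16 -> [30, 14]
pop() returns 14 -> [30]
Final stack (bottom to top): [30]


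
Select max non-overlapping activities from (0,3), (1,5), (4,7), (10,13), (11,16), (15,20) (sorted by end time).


Greedy: pick earliest-ending, then skip overlaps.
Selected (4 activities): [(0, 3), (4, 7), (10, 13), (15, 20)]


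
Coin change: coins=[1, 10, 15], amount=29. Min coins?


dp[0]=0; dp[i]=1+min(dp[i-c] for c in coins)
...dp[24]=6, dp[25]=2, dp[26]=3, dp[27]=4, dp[28]=5, dp[29]=6
Minimum coins for 29 = 6


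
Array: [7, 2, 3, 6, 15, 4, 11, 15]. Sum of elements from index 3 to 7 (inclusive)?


Prefix sums: [0, 7, 9, 12, 18, 33, 37, 48, 63]
Sum[3..7] = prefix[8] - prefix[3] = 63 - 12 = 51


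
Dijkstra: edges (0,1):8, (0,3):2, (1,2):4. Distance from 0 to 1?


Dijkstra from 0:
Distances: {0: 0, 1: 8, 2: 12, 3: 2}
Shortest distance to 1 = 8, path = [0, 1]


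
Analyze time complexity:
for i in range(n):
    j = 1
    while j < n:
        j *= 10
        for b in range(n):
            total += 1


Per nesting level: O(n) * O(log n) * O(n) = O(n^2 log n)
Complexity: O(n^2 log n)
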